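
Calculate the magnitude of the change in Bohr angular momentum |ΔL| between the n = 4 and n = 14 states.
1.05457e-33 J·s (or 10ℏ)

In the Bohr model, L_n = nℏ where ℏ = 1.0545718e-34 J·s.

L_14 = 14ℏ = 1.4764005e-33 J·s
L_4 = 4ℏ = 4.2182872e-34 J·s

ΔL = L_14 - L_4 = (14 - 4)ℏ = 10ℏ
ΔL = 10 × 1.0545718e-34 J·s = 1.05457e-33 J·s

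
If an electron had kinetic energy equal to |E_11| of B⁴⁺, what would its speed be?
9.9441e+05 m/s (or 0.3317% of c)

The binding energy at n = 11 for B⁴⁺ is:
E_11 = -13.6057 × 5²/11² = -2.8110950 eV
|E_11| = 2.8110950 eV

Convert to Joules:
KE = 2.8110950 eV × (1.602177 × 10⁻¹⁹ J/eV) = 4.503872e-19 J

Using KE = ½mv²:
v = √(2·KE/m_e)
v = √(2 × 4.503872e-19 J / 9.10938 × 10⁻³¹ kg)
v = 9.9441e+05 m/s

This is approximately 0.3317% the speed of light.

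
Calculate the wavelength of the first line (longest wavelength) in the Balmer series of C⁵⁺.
18.23 nm

The longest wavelength corresponds to the smallest energy transition in the series.
The Balmer series has all transitions ending at n_f = 2.

For C⁵⁺ (Z = 6), the first line (α-line) is the jump from n = 3 to n = 2:
E_3 = -13.6057 × 6² / 3² = -54.4228 eV
E_2 = -13.6057 × 6² / 2² = -122.4513 eV
ΔE = E_3 - E_2 = 68.0285 eV

λ = hc/E = 1239.84 eV·nm / 68.0285 eV
λ = 18.23 nm

This is the α-line of the Balmer series in C⁵⁺.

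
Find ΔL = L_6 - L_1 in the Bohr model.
5.273e-34 J·s (or 5ℏ)

In the Bohr model, L_n = nℏ where ℏ = 1.05457e-34 J·s.

L_6 = 6ℏ = 6.32742e-34 J·s
L_1 = 1ℏ = 1.05457e-34 J·s

ΔL = L_6 - L_1 = (6 - 1)ℏ = 5ℏ
ΔL = 5 × 1.05457e-34 J·s = 5.273e-34 J·s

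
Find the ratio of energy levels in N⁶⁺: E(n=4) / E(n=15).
14.0625

Using E_n = -13.6057 Z² / n² eV with Z = 7:

E_4 = -13.6057 × 7² / 4² = -666.6793 / 16 = -41.66745625 eV
E_15 = -13.6057 × 7² / 15² = -666.6793 / 225 = -2.96301911 eV

The ratio is:
E_4/E_15 = (-41.66745625) / (-2.96301911)
E_4/E_15 = (-666.6793/16) / (-666.6793/225)
E_4/E_15 = 225/16
E_4/E_15 = 14.0625
(Note: the Z² factors cancel in the ratio.)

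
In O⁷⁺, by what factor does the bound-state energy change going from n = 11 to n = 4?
7.5625

Using E_n = -13.6057 Z² / n² eV with Z = 8:

E_4 = -13.6057 × 8² / 4² = -870.7648 / 16 = -54.4228000000 eV
E_11 = -13.6057 × 8² / 11² = -870.7648 / 121 = -7.1964033058 eV

The ratio is:
E_4/E_11 = (-54.4228000000) / (-7.1964033058)
E_4/E_11 = (-870.7648/16) / (-870.7648/121)
E_4/E_11 = 121/16
E_4/E_11 = 7.5625
(Note: the Z² factors cancel in the ratio.)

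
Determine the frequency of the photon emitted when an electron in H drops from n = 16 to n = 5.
1.19e+14 Hz

First, find the transition energy:
E_16 = -13.6057 / 16² = -0.053147 eV
E_5 = -13.6057 / 5² = -0.544228 eV
|ΔE| = |E_5 - E_16| = 0.491081 eV

Convert to Joules: E = 0.491081 eV × (1.602177 × 10⁻¹⁹ J/eV) = 7.8680e-20 J

Using E = hf:
f = E/h = 7.8680e-20 J / (6.62607 × 10⁻³⁴ J·s)
f = 1.19e+14 Hz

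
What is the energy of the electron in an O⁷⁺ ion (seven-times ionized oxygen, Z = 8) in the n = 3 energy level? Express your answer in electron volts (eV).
-96.75 eV

The energy levels of a hydrogen-like atom are given by:
E_n = -13.6057 Z² / n² eV  (with Z = 8 for O⁷⁺)

For n = 3:
E_3 = -13.6057 × 8² / 3²
E_3 = -13.6057 × 64 / 9
E_3 = -96.75 eV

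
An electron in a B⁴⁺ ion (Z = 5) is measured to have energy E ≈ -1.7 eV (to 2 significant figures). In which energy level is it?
n = 14

The exact energy levels follow E_n = -13.6057 Z² / n² eV with Z = 5.

The measured value (-1.7 eV) is reported to only 2 significant figures, so we must test candidate n values and see which one matches to that precision.

Candidate energies:
  n = 12:  E = -13.6057 × 5² / 12² = -2.362101 eV
  n = 13:  E = -13.6057 × 5² / 13² = -2.012678 eV
  n = 14:  E = -13.6057 × 5² / 14² = -1.735421 eV  ← matches
  n = 15:  E = -13.6057 × 5² / 15² = -1.511744 eV
  n = 16:  E = -13.6057 × 5² / 16² = -1.328682 eV

Checking against the measurement of -1.7 eV (2 sig figs), only n = 14 agrees:
E_14 = -1.735421 eV, which rounds to -1.7 eV ✓

Therefore n = 14.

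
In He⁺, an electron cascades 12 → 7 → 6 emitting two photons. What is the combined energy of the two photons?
1.134 eV

The energy levels of He⁺ are E_n = -13.6057 × 2² / n² eV.

First transition (12 → 7):
ΔE₁ = |E_7 - E_12|
ΔE₁ = |-1.110669388 - (-0.377936111)| = 0.732733 eV

Second transition (7 → 6):
ΔE₂ = |E_6 - E_7|
ΔE₂ = |-1.511744444 - (-1.110669388)| = 0.401075 eV

Total energy released:
E_total = ΔE₁ + ΔE₂ = 0.732733 + 0.401075 = 1.134 eV

Note: This equals the direct transition 12 → 6: 1.134 eV ✓
Energy is conserved regardless of the path taken.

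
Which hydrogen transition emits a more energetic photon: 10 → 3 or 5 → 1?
5 → 1

Calculate the energy for each transition:

Transition 10 → 3:
ΔE₁ = |E_3 - E_10| = |-13.6057/3² - (-13.6057/10²)|
ΔE₁ = |-1.511744444 - (-0.136057000)| = 1.375687 eV

Transition 5 → 1:
ΔE₂ = |E_1 - E_5| = |-13.6057/1² - (-13.6057/5²)|
ΔE₂ = |-13.605700000 - (-0.544228000)| = 13.061472 eV

Since 13.061472 eV > 1.375687 eV, the transition 5 → 1 emits the more energetic photon.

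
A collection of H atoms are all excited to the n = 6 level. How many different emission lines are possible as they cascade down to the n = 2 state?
10

The electron can occupy levels n = 2, 3, ..., 6 during de-excitation — that is m = 6 - 2 + 1 = 5 distinct levels.

The number of distinct spectral lines equals the number of ways to choose 2 of these m levels (each pair gives one possible emission transition):

Number of lines = m(m-1)/2 = 5×4/2 = 10

These correspond to all possible transitions between the 5 levels:
6 → 5, 6 → 4, 6 → 3, 6 → 2, 5 → 4, 5 → 3, 5 → 2, 4 → 3...

Each transition produces a photon with a unique energy (and thus wavelength). This count does not depend on Z.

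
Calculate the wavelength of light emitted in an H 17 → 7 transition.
5376.8440 nm

First, find the transition energy using E_n = -13.6057 / n² eV:
E_17 = -13.6057 / 17² = -0.0470785467 eV
E_7 = -13.6057 / 7² = -0.2776673469 eV

Photon energy: |ΔE| = |E_7 - E_17| = 0.2305888002 eV

Convert to wavelength using E = hc/λ with hc = 1239.84 eV·nm:
λ = hc/E = 1239.84 eV·nm / 0.2305888002 eV
λ = 5376.8440 nm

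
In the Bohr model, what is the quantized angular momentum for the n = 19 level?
2.0037e-33 J·s (or 19ℏ)

In the Bohr model, angular momentum is quantized:
L = nℏ

where ℏ = h/(2π) = 1.054572e-34 J·s

For n = 19:
L = 19 × 1.054572e-34 J·s
L = 2.0037e-33 J·s

This can also be written as L = 19ℏ.
The angular momentum is an integer multiple of the reduced Planck constant.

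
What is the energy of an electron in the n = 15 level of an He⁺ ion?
-0.242 eV

For hydrogen-like ions, the energy levels scale with Z²:
E_n = -13.6057 Z² / n² eV

For He⁺ (Z = 2) at n = 15:
E_15 = -13.6057 × 2² / 15²
E_15 = -13.6057 × 4 / 225
E_15 = -54.4228 / 225
E_15 = -0.242 eV

The energy is 4 times more negative than hydrogen at the same n due to the stronger nuclear charge.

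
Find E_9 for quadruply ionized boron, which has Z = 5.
-4.199 eV

For hydrogen-like ions, the energy levels scale with Z²:
E_n = -13.6057 Z² / n² eV

For B⁴⁺ (Z = 5) at n = 9:
E_9 = -13.6057 × 5² / 9²
E_9 = -13.6057 × 25 / 81
E_9 = -340.1425 / 81
E_9 = -4.199 eV

The energy is 25 times more negative than hydrogen at the same n due to the stronger nuclear charge.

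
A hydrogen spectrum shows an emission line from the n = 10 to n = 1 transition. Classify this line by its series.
Lyman series

The spectral series in hydrogen are named based on the final (lower) energy level:
- Lyman series: n_final = 1 (ultraviolet)
- Balmer series: n_final = 2 (visible/near-UV)
- Paschen series: n_final = 3 (infrared)
- Brackett series: n_final = 4 (infrared)
- Pfund series: n_final = 5 (far infrared)

Since this transition ends at n = 1, it belongs to the Lyman series.

For reference, this 10 → 1 line has photon energy
ΔE = 13.6057 eV × (1/1² - 1/10²) = 13.469643 eV,
corresponding to wavelength λ = hc/ΔE = 1239.84 eV·nm / 13.469643 eV = 92.0470 nm in the ultraviolet region.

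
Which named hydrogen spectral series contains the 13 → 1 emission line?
Lyman series

The spectral series in hydrogen are named based on the final (lower) energy level:
- Lyman series: n_final = 1 (ultraviolet)
- Balmer series: n_final = 2 (visible/near-UV)
- Paschen series: n_final = 3 (infrared)
- Brackett series: n_final = 4 (infrared)
- Pfund series: n_final = 5 (far infrared)

Since this transition ends at n = 1, it belongs to the Lyman series.

For reference, this 13 → 1 line has photon energy
ΔE = 13.6057 eV × (1/1² - 1/13²) = 13.525193 eV,
corresponding to wavelength λ = hc/ΔE = 1239.84 eV·nm / 13.525193 eV = 91.6689 nm in the ultraviolet region.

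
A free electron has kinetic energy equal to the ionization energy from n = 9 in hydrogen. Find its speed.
2.431e+05 m/s (or 0.0811% of c)

The binding energy at n = 9 for hydrogen is:
E_9 = -13.6057/9² = -0.1679716 eV
|E_9| = 0.1679716 eV

Convert to Joules:
KE = 0.1679716 eV × (1.602177 × 10⁻¹⁹ J/eV) = 2.69120e-20 J

Using KE = ½mv²:
v = √(2·KE/m_e)
v = √(2 × 2.69120e-20 J / 9.10938 × 10⁻³¹ kg)
v = 2.431e+05 m/s

This is approximately 0.0811% the speed of light.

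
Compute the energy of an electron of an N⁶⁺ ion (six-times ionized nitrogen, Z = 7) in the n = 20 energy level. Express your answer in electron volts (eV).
-1.66670 eV

The energy levels of a hydrogen-like atom are given by:
E_n = -13.6057 Z² / n² eV  (with Z = 7 for N⁶⁺)

For n = 20:
E_20 = -13.6057 × 7² / 20²
E_20 = -13.6057 × 49 / 400
E_20 = -1.66670 eV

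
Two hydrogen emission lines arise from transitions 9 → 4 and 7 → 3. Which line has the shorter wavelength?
7 → 3

Calculate the energy for each transition:

Transition 9 → 4:
ΔE₁ = |E_4 - E_9| = |-13.6057/4² - (-13.6057/9²)|
ΔE₁ = |-0.85035625 - (-0.16797160)| = 0.68238 eV

Transition 7 → 3:
ΔE₂ = |E_3 - E_7| = |-13.6057/3² - (-13.6057/7²)|
ΔE₂ = |-1.51174444 - (-0.27766735)| = 1.23408 eV

Since 1.23408 eV > 0.68238 eV, the transition 7 → 3 emits the more energetic photon.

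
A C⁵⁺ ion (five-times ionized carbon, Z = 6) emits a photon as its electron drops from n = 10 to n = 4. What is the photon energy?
25.7148 eV

The energy levels are E_n = -13.6057 Z² eV / n².

Energy at n = 10: E_10 = -13.6057 × 6² / 10² = -4.8980520 eV
Energy at n = 4: E_4 = -13.6057 × 6² / 4² = -30.6128250 eV

For emission (electron falling to lower state), the photon energy is:
E_photon = E_10 - E_4 = |-4.8980520 - (-30.6128250)|
E_photon = 25.7148 eV

This energy is carried away by the emitted photon.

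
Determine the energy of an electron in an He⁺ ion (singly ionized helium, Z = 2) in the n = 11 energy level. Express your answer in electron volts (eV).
-0.4498 eV

The energy levels of a hydrogen-like atom are given by:
E_n = -13.6057 Z² / n² eV  (with Z = 2 for He⁺)

For n = 11:
E_11 = -13.6057 × 2² / 11²
E_11 = -13.6057 × 4 / 121
E_11 = -0.4498 eV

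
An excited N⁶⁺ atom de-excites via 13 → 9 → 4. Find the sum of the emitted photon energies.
37.7226 eV

The energy levels of N⁶⁺ are E_n = -13.6057 × 7² / n² eV.

First transition (13 → 9):
ΔE₁ = |E_9 - E_13|
ΔE₁ = |-8.2306086420 - (-3.9448479290)| = 4.2857607 eV

Second transition (9 → 4):
ΔE₂ = |E_4 - E_9|
ΔE₂ = |-41.6674562500 - (-8.2306086420)| = 33.4368476 eV

Total energy released:
E_total = ΔE₁ + ΔE₂ = 4.2857607 + 33.4368476 = 37.7226 eV

Note: This equals the direct transition 13 → 4: 37.7226 eV ✓
Energy is conserved regardless of the path taken.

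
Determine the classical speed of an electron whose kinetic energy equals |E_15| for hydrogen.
1.458e+05 m/s (or 0.048649% of c)

The binding energy at n = 15 for hydrogen is:
E_15 = -13.6057/15² = -0.06046978 eV
|E_15| = 0.06046978 eV

Convert to Joules:
KE = 0.06046978 eV × (1.602177 × 10⁻¹⁹ J/eV) = 9.68833e-21 J

Using KE = ½mv²:
v = √(2·KE/m_e)
v = √(2 × 9.68833e-21 J / 9.10938 × 10⁻³¹ kg)
v = 1.458e+05 m/s

This is approximately 0.048649% the speed of light.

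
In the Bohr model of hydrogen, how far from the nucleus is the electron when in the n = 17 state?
15.2932 nm (or 152.9322 Å)

The Bohr radius formula is:
r_n = n² a₀ / Z

where a₀ = 0.0529177 nm is the Bohr radius.

For H (Z = 1) at n = 17:
r_17 = 17² × 0.0529177 nm / 1
r_17 = 289 × 0.0529177 nm / 1
r_17 = 15.29322 nm / 1
r_17 = 15.2932 nm

The electron orbits at approximately 15.2932 nm from the nucleus.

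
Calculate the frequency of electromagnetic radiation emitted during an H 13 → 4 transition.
1.8615e+14 Hz

First, find the transition energy:
E_13 = -13.6057 / 13² = -0.08050710 eV
E_4 = -13.6057 / 4² = -0.85035625 eV
|ΔE| = |E_4 - E_13| = 0.76984915 eV

Convert to Joules: E = 0.76984915 eV × (1.602177 × 10⁻¹⁹ J/eV) = 1.233435e-19 J

Using E = hf:
f = E/h = 1.233435e-19 J / (6.62607 × 10⁻³⁴ J·s)
f = 1.8615e+14 Hz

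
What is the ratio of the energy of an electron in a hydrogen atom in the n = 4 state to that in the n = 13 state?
10.5625

Using E_n = -13.6057 Z² / n² eV with Z = 1:

E_4 = -13.6057 / 4² = -13.6057 / 16 = -0.85035625 eV
E_13 = -13.6057 / 13² = -13.6057 / 169 = -0.08050710 eV

The ratio is:
E_4/E_13 = (-0.85035625) / (-0.08050710)
E_4/E_13 = (-13.6057/16) / (-13.6057/169)
E_4/E_13 = 169/16
E_4/E_13 = 10.5625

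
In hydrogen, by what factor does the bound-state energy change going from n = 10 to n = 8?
1.562500

Using E_n = -13.6057 Z² / n² eV with Z = 1:

E_8 = -13.6057 / 8² = -13.6057 / 64 = -0.212589062500 eV
E_10 = -13.6057 / 10² = -13.6057 / 100 = -0.136057000000 eV

The ratio is:
E_8/E_10 = (-0.212589062500) / (-0.136057000000)
E_8/E_10 = (-13.6057/64) / (-13.6057/100)
E_8/E_10 = 100/64
E_8/E_10 = 1.562500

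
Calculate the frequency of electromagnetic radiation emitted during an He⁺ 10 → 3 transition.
1.33e+15 Hz

First, find the transition energy:
E_10 = -13.6057 × 2² / 10² = -0.54423 eV
E_3 = -13.6057 × 2² / 3² = -6.04698 eV
|ΔE| = |E_3 - E_10| = 5.50275 eV

Convert to Joules: E = 5.50275 eV × (1.602177 × 10⁻¹⁹ J/eV) = 8.8164e-19 J

Using E = hf:
f = E/h = 8.8164e-19 J / (6.62607 × 10⁻³⁴ J·s)
f = 1.33e+15 Hz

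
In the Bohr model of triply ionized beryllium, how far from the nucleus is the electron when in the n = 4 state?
0.2117 nm (or 2.1167 Å)

The Bohr radius formula is:
r_n = n² a₀ / Z

where a₀ = 0.0529177 nm is the Bohr radius.

For Be³⁺ (Z = 4) at n = 4:
r_4 = 4² × 0.0529177 nm / 4
r_4 = 16 × 0.0529177 nm / 4
r_4 = 0.84668 nm / 4
r_4 = 0.2117 nm

The electron orbits at approximately 0.2117 nm from the nucleus.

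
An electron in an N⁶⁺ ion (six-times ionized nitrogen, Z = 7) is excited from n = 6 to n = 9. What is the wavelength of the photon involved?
120.510 nm

First, find the transition energy using E_n = -13.6057 Z² / n² eV:
E_6 = -13.6057 × 7² / 6² = -18.518869 eV
E_9 = -13.6057 × 7² / 9² = -8.230609 eV

Photon energy: |ΔE| = |E_9 - E_6| = 10.288260 eV

Convert to wavelength using E = hc/λ with hc = 1239.84 eV·nm:
λ = hc/E = 1239.84 eV·nm / 10.288260 eV
λ = 120.510 nm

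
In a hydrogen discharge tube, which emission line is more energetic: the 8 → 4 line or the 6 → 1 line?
6 → 1

Calculate the energy for each transition:

Transition 8 → 4:
ΔE₁ = |E_4 - E_8| = |-13.6057/4² - (-13.6057/8²)|
ΔE₁ = |-0.8503562500 - (-0.2125890625)| = 0.6377672 eV

Transition 6 → 1:
ΔE₂ = |E_1 - E_6| = |-13.6057/1² - (-13.6057/6²)|
ΔE₂ = |-13.6057000000 - (-0.3779361111)| = 13.2277639 eV

Since 13.2277639 eV > 0.6377672 eV, the transition 6 → 1 emits the more energetic photon.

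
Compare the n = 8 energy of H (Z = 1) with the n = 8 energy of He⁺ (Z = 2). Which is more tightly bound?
He⁺ at n = 8 (E = -0.85036 eV)

Using E_n = -13.6057 Z² / n² eV:

H (Z = 1) at n = 8:
E = -13.6057 × 1² / 8² = -13.6057 × 1 / 64 = -0.21258906 eV

He⁺ (Z = 2) at n = 8:
E = -13.6057 × 2² / 8² = -13.6057 × 4 / 64 = -0.85035625 eV

Since -0.85035625 eV < -0.21258906 eV,
He⁺ at n = 8 is more tightly bound (requires more energy to ionize).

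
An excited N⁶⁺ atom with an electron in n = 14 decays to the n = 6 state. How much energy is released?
15.12 eV

The energy levels are E_n = -13.6057 Z² eV / n².

Energy at n = 14: E_14 = -13.6057 × 7² / 14² = -3.40143 eV
Energy at n = 6: E_6 = -13.6057 × 7² / 6² = -18.51887 eV

For emission (electron falling to lower state), the photon energy is:
E_photon = E_14 - E_6 = |-3.40143 - (-18.51887)|
E_photon = 15.12 eV

This energy is carried away by the emitted photon.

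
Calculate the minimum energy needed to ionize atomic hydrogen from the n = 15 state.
0.06047 eV

The ionization energy is the energy needed to remove the electron completely (n → ∞).

For hydrogen, E_n = -13.6057 eV / n².

At n = 15: E_15 = -13.6057 / 15² = -0.06046978 eV
At n = ∞: E_∞ = 0 eV

Ionization energy = E_∞ - E_15 = 0 - (-0.06046978) = 0.06046978 eV
Ionization energy ≈ 0.06047 eV

This is also called the binding energy of the electron in state n = 15.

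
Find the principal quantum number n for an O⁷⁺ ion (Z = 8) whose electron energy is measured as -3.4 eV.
n = 16

The exact energy levels follow E_n = -13.6057 Z² / n² eV with Z = 8.

The measured value (-3.4 eV) is reported to only 2 significant figures, so we must test candidate n values and see which one matches to that precision.

Candidate energies:
  n = 14:  E = -13.6057 × 8² / 14² = -4.44268 eV
  n = 15:  E = -13.6057 × 8² / 15² = -3.87007 eV
  n = 16:  E = -13.6057 × 8² / 16² = -3.40143 eV  ← matches
  n = 17:  E = -13.6057 × 8² / 17² = -3.01303 eV
  n = 18:  E = -13.6057 × 8² / 18² = -2.68755 eV

Checking against the measurement of -3.4 eV (2 sig figs), only n = 16 agrees:
E_16 = -3.40143 eV, which rounds to -3.4 eV ✓

Therefore n = 16.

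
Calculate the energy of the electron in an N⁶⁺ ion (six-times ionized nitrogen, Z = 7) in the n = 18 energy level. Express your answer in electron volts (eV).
-2.0577 eV

The energy levels of a hydrogen-like atom are given by:
E_n = -13.6057 Z² / n² eV  (with Z = 7 for N⁶⁺)

For n = 18:
E_18 = -13.6057 × 7² / 18²
E_18 = -13.6057 × 49 / 324
E_18 = -2.0577 eV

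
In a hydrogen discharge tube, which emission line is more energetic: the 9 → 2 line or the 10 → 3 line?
9 → 2

Calculate the energy for each transition:

Transition 9 → 2:
ΔE₁ = |E_2 - E_9| = |-13.6057/2² - (-13.6057/9²)|
ΔE₁ = |-3.401425000 - (-0.167971605)| = 3.233453 eV

Transition 10 → 3:
ΔE₂ = |E_3 - E_10| = |-13.6057/3² - (-13.6057/10²)|
ΔE₂ = |-1.511744444 - (-0.136057000)| = 1.375687 eV

Since 3.233453 eV > 1.375687 eV, the transition 9 → 2 emits the more energetic photon.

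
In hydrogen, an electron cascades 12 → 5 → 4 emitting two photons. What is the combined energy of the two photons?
0.75587 eV

The energy levels of hydrogen are E_n = -13.6057 / n² eV.

First transition (12 → 5):
ΔE₁ = |E_5 - E_12|
ΔE₁ = |-0.54422800000 - (-0.09448402778)| = 0.44974397 eV

Second transition (5 → 4):
ΔE₂ = |E_4 - E_5|
ΔE₂ = |-0.85035625000 - (-0.54422800000)| = 0.30612825 eV

Total energy released:
E_total = ΔE₁ + ΔE₂ = 0.44974397 + 0.30612825 = 0.75587 eV

Note: This equals the direct transition 12 → 4: 0.75587 eV ✓
Energy is conserved regardless of the path taken.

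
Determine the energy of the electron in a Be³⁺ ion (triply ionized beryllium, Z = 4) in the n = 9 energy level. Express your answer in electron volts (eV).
-2.687546 eV

The energy levels of a hydrogen-like atom are given by:
E_n = -13.6057 Z² / n² eV  (with Z = 4 for Be³⁺)

For n = 9:
E_9 = -13.6057 × 4² / 9²
E_9 = -13.6057 × 16 / 81
E_9 = -2.687546 eV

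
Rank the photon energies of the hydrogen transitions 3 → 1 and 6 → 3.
3 → 1

Calculate the energy for each transition:

Transition 3 → 1:
ΔE₁ = |E_1 - E_3| = |-13.6057/1² - (-13.6057/3²)|
ΔE₁ = |-13.605700000 - (-1.511744444)| = 12.093956 eV

Transition 6 → 3:
ΔE₂ = |E_3 - E_6| = |-13.6057/3² - (-13.6057/6²)|
ΔE₂ = |-1.511744444 - (-0.377936111)| = 1.133808 eV

Since 12.093956 eV > 1.133808 eV, the transition 3 → 1 emits the more energetic photon.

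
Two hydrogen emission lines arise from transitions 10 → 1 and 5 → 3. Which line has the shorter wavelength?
10 → 1

Calculate the energy for each transition:

Transition 10 → 1:
ΔE₁ = |E_1 - E_10| = |-13.6057/1² - (-13.6057/10²)|
ΔE₁ = |-13.60570000 - (-0.13605700)| = 13.46964 eV

Transition 5 → 3:
ΔE₂ = |E_3 - E_5| = |-13.6057/3² - (-13.6057/5²)|
ΔE₂ = |-1.51174444 - (-0.54422800)| = 0.96752 eV

Since 13.46964 eV > 0.96752 eV, the transition 10 → 1 emits the more energetic photon.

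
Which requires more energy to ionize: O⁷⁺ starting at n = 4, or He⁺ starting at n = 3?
O⁷⁺ at n = 4 (E = -54.42280 eV)

Using E_n = -13.6057 Z² / n² eV:

O⁷⁺ (Z = 8) at n = 4:
E = -13.6057 × 8² / 4² = -13.6057 × 64 / 16 = -54.42280000 eV

He⁺ (Z = 2) at n = 3:
E = -13.6057 × 2² / 3² = -13.6057 × 4 / 9 = -6.04697778 eV

Since -54.42280000 eV < -6.04697778 eV,
O⁷⁺ at n = 4 is more tightly bound (requires more energy to ionize).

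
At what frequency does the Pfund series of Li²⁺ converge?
1.18e+15 Hz

The series limit corresponds to the transition from n = ∞ to n = 5.
This is the highest energy (shortest wavelength) transition in the Pfund series.

E_∞ = 0 eV
E_5 = -13.6057 × 3² / 5² = -4.89805 eV

Energy at series limit:
ΔE = E_∞ - E_5 = 0 - (-4.89805) = 4.89805 eV
E = 4.89805 eV × (1.602177 × 10⁻¹⁹ J/eV) = 7.8475e-19 J
f = E/h = 7.8475e-19 J / (6.62607 × 10⁻³⁴ J·s) = 1.18e+15 Hz

This energy equals the ionization energy from the n = 5 state of Li²⁺.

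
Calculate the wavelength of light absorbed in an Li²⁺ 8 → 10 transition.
1800.03 nm

First, find the transition energy using E_n = -13.6057 Z² / n² eV:
E_8 = -13.6057 × 3² / 8² = -1.91330156 eV
E_10 = -13.6057 × 3² / 10² = -1.22451300 eV

Photon energy: |ΔE| = |E_10 - E_8| = 0.68878856 eV

Convert to wavelength using E = hc/λ with hc = 1239.84 eV·nm:
λ = hc/E = 1239.84 eV·nm / 0.68878856 eV
λ = 1800.03 nm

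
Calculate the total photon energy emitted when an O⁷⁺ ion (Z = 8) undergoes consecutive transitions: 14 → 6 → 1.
866.322122 eV

The energy levels of O⁷⁺ are E_n = -13.6057 × 8² / n² eV.

First transition (14 → 6):
ΔE₁ = |E_6 - E_14|
ΔE₁ = |-24.187911111111 - (-4.442677551020)| = 19.745233560 eV

Second transition (6 → 1):
ΔE₂ = |E_1 - E_6|
ΔE₂ = |-870.764800000000 - (-24.187911111111)| = 846.576888889 eV

Total energy released:
E_total = ΔE₁ + ΔE₂ = 19.745233560 + 846.576888889 = 866.322122 eV

Note: This equals the direct transition 14 → 1: 866.322122 eV ✓
Energy is conserved regardless of the path taken.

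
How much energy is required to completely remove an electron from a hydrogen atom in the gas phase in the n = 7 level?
0.28 eV

The ionization energy is the energy needed to remove the electron completely (n → ∞).

For hydrogen, E_n = -13.6057 eV / n².

At n = 7: E_7 = -13.6057 / 7² = -0.27767 eV
At n = ∞: E_∞ = 0 eV

Ionization energy = E_∞ - E_7 = 0 - (-0.27767) = 0.27767 eV
Ionization energy ≈ 0.28 eV

This is also called the binding energy of the electron in state n = 7.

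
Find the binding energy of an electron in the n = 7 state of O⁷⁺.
17.770710 eV

The ionization energy is the energy needed to remove the electron completely (n → ∞).

For a hydrogen-like ion with Z = 8, E_n = -13.6057 Z² / n² eV.

At n = 7: E_7 = -13.6057 × 8² / 7² = -17.770710204 eV
At n = ∞: E_∞ = 0 eV

Ionization energy = E_∞ - E_7 = 0 - (-17.770710204) = 17.770710204 eV
Ionization energy ≈ 17.770710 eV

This is also called the binding energy of the electron in state n = 7.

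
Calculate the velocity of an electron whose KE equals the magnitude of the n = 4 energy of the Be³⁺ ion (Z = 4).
2.19e+06 m/s (or 0.7297% of c)

The binding energy at n = 4 for Be³⁺ is:
E_4 = -13.6057 × 4²/4² = -13.605700 eV
|E_4| = 13.605700 eV

Convert to Joules:
KE = 13.605700 eV × (1.602177 × 10⁻¹⁹ J/eV) = 2.1799e-18 J

Using KE = ½mv²:
v = √(2·KE/m_e)
v = √(2 × 2.1799e-18 J / 9.10938 × 10⁻³¹ kg)
v = 2.19e+06 m/s

This is approximately 0.7297% the speed of light.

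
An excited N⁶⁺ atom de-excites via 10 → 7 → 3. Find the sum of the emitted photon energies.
67.40868 eV

The energy levels of N⁶⁺ are E_n = -13.6057 × 7² / n² eV.

First transition (10 → 7):
ΔE₁ = |E_7 - E_10|
ΔE₁ = |-13.60570000000 - (-6.66679300000)| = 6.93890700 eV

Second transition (7 → 3):
ΔE₂ = |E_3 - E_7|
ΔE₂ = |-74.07547777778 - (-13.60570000000)| = 60.46977778 eV

Total energy released:
E_total = ΔE₁ + ΔE₂ = 6.93890700 + 60.46977778 = 67.40868 eV

Note: This equals the direct transition 10 → 3: 67.40868 eV ✓
Energy is conserved regardless of the path taken.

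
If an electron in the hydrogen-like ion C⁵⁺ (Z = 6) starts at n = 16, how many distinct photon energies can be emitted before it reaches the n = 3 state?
91

The electron can occupy levels n = 3, 4, ..., 16 during de-excitation — that is m = 16 - 3 + 1 = 14 distinct levels.

The number of distinct spectral lines equals the number of ways to choose 2 of these m levels (each pair gives one possible emission transition):

Number of lines = m(m-1)/2 = 14×13/2 = 91

These correspond to all possible transitions between the 14 levels:
16 → 15, 16 → 14, 16 → 13, 16 → 12, 16 → 11, 16 → 10, 16 → 9, 16 → 8...

Each transition produces a photon with a unique energy (and thus wavelength). This count does not depend on Z.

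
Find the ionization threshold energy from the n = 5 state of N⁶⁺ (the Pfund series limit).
26.667 eV

The series limit corresponds to the transition from n = ∞ to n = 5.
This is the highest energy (shortest wavelength) transition in the Pfund series.

E_∞ = 0 eV
E_5 = -13.6057 × 7² / 5² = -26.667 eV

Energy at series limit:
ΔE = E_∞ - E_5 = 0 - (-26.667) = 26.667 eV

This energy equals the ionization energy from the n = 5 state of N⁶⁺.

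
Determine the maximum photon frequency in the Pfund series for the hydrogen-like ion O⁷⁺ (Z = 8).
8.422e+15 Hz

The series limit corresponds to the transition from n = ∞ to n = 5.
This is the highest energy (shortest wavelength) transition in the Pfund series.

E_∞ = 0 eV
E_5 = -13.6057 × 8² / 5² = -34.83059 eV

Energy at series limit:
ΔE = E_∞ - E_5 = 0 - (-34.83059) = 34.83059 eV
E = 34.83059 eV × (1.602177 × 10⁻¹⁹ J/eV) = 5.58048e-18 J
f = E/h = 5.58048e-18 J / (6.62607 × 10⁻³⁴ J·s) = 8.422e+15 Hz

This energy equals the ionization energy from the n = 5 state of O⁷⁺.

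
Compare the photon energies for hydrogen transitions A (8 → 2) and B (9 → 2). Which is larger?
9 → 2

Calculate the energy for each transition:

Transition 8 → 2:
ΔE₁ = |E_2 - E_8| = |-13.6057/2² - (-13.6057/8²)|
ΔE₁ = |-3.401425000000 - (-0.212589062500)| = 3.188835938 eV

Transition 9 → 2:
ΔE₂ = |E_2 - E_9| = |-13.6057/2² - (-13.6057/9²)|
ΔE₂ = |-3.401425000000 - (-0.167971604938)| = 3.233453395 eV

Since 3.233453395 eV > 3.188835938 eV, the transition 9 → 2 emits the more energetic photon.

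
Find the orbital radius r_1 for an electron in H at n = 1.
0.052918 nm (or 0.529177 Å)

The Bohr radius formula is:
r_n = n² a₀ / Z

where a₀ = 0.052917721 nm is the Bohr radius.

For H (Z = 1) at n = 1:
r_1 = 1² × 0.052917721 nm / 1
r_1 = 1 × 0.052917721 nm / 1
r_1 = 0.0529177 nm / 1
r_1 = 0.052918 nm

The electron orbits at approximately 0.052918 nm from the nucleus.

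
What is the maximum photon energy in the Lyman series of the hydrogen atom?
13.606 eV

The series limit corresponds to the transition from n = ∞ to n = 1.
This is the highest energy (shortest wavelength) transition in the Lyman series.

E_∞ = 0 eV
E_1 = -13.6057 / 1² = -13.606 eV

Energy at series limit:
ΔE = E_∞ - E_1 = 0 - (-13.606) = 13.606 eV

This energy equals the ionization energy from the n = 1 state of hydrogen.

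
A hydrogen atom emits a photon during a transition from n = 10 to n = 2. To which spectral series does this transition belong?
Balmer series

The spectral series in hydrogen are named based on the final (lower) energy level:
- Lyman series: n_final = 1 (ultraviolet)
- Balmer series: n_final = 2 (visible/near-UV)
- Paschen series: n_final = 3 (infrared)
- Brackett series: n_final = 4 (infrared)
- Pfund series: n_final = 5 (far infrared)

Since this transition ends at n = 2, it belongs to the Balmer series.

For reference, this 10 → 2 line has photon energy
ΔE = 13.6057 eV × (1/2² - 1/10²) = 3.265368 eV,
corresponding to wavelength λ = hc/ΔE = 1239.84 eV·nm / 3.265368 eV = 379.69 nm in the visible/near-UV region.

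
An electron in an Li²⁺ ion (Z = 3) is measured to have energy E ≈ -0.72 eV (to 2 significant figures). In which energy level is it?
n = 13

The exact energy levels follow E_n = -13.6057 Z² / n² eV with Z = 3.

The measured value (-0.72 eV) is reported to only 2 significant figures, so we must test candidate n values and see which one matches to that precision.

Candidate energies:
  n = 11:  E = -13.6057 × 3² / 11² = -1.011994 eV
  n = 12:  E = -13.6057 × 3² / 12² = -0.850356 eV
  n = 13:  E = -13.6057 × 3² / 13² = -0.724564 eV  ← matches
  n = 14:  E = -13.6057 × 3² / 14² = -0.624752 eV
  n = 15:  E = -13.6057 × 3² / 15² = -0.544228 eV

Checking against the measurement of -0.72 eV (2 sig figs), only n = 13 agrees:
E_13 = -0.724564 eV, which rounds to -0.72 eV ✓

Therefore n = 13.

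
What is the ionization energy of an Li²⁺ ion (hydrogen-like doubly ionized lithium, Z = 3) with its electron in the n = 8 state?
1.913 eV

The ionization energy is the energy needed to remove the electron completely (n → ∞).

For a hydrogen-like ion with Z = 3, E_n = -13.6057 Z² / n² eV.

At n = 8: E_8 = -13.6057 × 3² / 8² = -1.913302 eV
At n = ∞: E_∞ = 0 eV

Ionization energy = E_∞ - E_8 = 0 - (-1.913302) = 1.913302 eV
Ionization energy ≈ 1.913 eV

This is also called the binding energy of the electron in state n = 8.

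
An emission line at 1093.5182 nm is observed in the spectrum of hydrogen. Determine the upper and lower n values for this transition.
n = 6 → n = 3

First, find the photon energy from the wavelength (hc = 1239.84 eV·nm):
E = hc/λ = 1239.84 eV·nm / 1093.5182 nm = 1.1338083 eV

The energy levels of hydrogen satisfy E_n = -13.6057 / n² eV, so an emission n_i → n_f releases
ΔE = 13.6057 × (1/n_f² − 1/n_i²) eV.

Setting ΔE equal to the photon energy:
1/n_f² − 1/n_i² = 1.1338083 / 13.6057 = 0.083333331

Since 1/n_i² must be positive, we need 1/n_f² > 0.083333331, i.e. n_f ≤ 3. For each allowed n_f, solve n_i = (1/n_f² − 0.083333331)^(−1/2) and check whether it is a whole number:
  n_f = 1: 1/n_i² = 1.000000000 − 0.083333331 = 0.916666669 → n_i = 1.044  (not an integer) ✗
  n_f = 2: 1/n_i² = 0.250000000 − 0.083333331 = 0.166666669 → n_i = 2.449  (not an integer) ✗
  n_f = 3: 1/n_i² = 0.111111111 − 0.083333331 = 0.027777780 → n_i = 6.000  → integer, n_i = 6 ✓

Only n_f = 3 gives an integer upper level, n_i = 6.

The transition is from n = 6 to n = 3 (emission).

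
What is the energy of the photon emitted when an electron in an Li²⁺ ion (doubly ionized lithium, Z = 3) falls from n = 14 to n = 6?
2.7767 eV

The energy levels are E_n = -13.6057 Z² eV / n².

Energy at n = 14: E_14 = -13.6057 × 3² / 14² = -0.6247515 eV
Energy at n = 6: E_6 = -13.6057 × 3² / 6² = -3.4014250 eV

For emission (electron falling to lower state), the photon energy is:
E_photon = E_14 - E_6 = |-0.6247515 - (-3.4014250)|
E_photon = 2.7767 eV

This energy is carried away by the emitted photon.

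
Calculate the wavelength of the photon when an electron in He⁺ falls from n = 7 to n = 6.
3091.29172 nm

First, find the transition energy using E_n = -13.6057 Z² / n² eV:
E_7 = -13.6057 × 2² / 7² = -1.11066938776 eV
E_6 = -13.6057 × 2² / 6² = -1.51174444444 eV

Photon energy: |ΔE| = |E_6 - E_7| = 0.40107505668 eV

Convert to wavelength using E = hc/λ with hc = 1239.84 eV·nm:
λ = hc/E = 1239.84 eV·nm / 0.40107505668 eV
λ = 3091.29172 nm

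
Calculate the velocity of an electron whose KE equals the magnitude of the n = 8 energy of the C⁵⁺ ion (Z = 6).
1.64e+06 m/s (or 0.547% of c)

The binding energy at n = 8 for C⁵⁺ is:
E_8 = -13.6057 × 6²/8² = -7.65321 eV
|E_8| = 7.65321 eV

Convert to Joules:
KE = 7.65321 eV × (1.602177 × 10⁻¹⁹ J/eV) = 1.2262e-18 J

Using KE = ½mv²:
v = √(2·KE/m_e)
v = √(2 × 1.2262e-18 J / 9.10938 × 10⁻³¹ kg)
v = 1.64e+06 m/s

This is approximately 0.547% the speed of light.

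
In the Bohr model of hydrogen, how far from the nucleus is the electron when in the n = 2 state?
0.2117 nm (or 2.1167 Å)

The Bohr radius formula is:
r_n = n² a₀ / Z

where a₀ = 0.0529177 nm is the Bohr radius.

For H (Z = 1) at n = 2:
r_2 = 2² × 0.0529177 nm / 1
r_2 = 4 × 0.0529177 nm / 1
r_2 = 0.21167 nm / 1
r_2 = 0.2117 nm

The electron orbits at approximately 0.2117 nm from the nucleus.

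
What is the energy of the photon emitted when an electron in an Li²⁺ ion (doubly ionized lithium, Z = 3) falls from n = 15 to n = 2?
30.069 eV

The energy levels are E_n = -13.6057 Z² eV / n².

Energy at n = 15: E_15 = -13.6057 × 3² / 15² = -0.544228 eV
Energy at n = 2: E_2 = -13.6057 × 3² / 2² = -30.612825 eV

For emission (electron falling to lower state), the photon energy is:
E_photon = E_15 - E_2 = |-0.544228 - (-30.612825)|
E_photon = 30.069 eV

This energy is carried away by the emitted photon.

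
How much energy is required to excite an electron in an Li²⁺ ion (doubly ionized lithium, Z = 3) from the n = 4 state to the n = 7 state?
5.154200 eV

The energy levels of a hydrogen-like atom are E_n = -13.6057 Z² eV / n².

Energy at n = 4: E_4 = -13.6057 × 3² / 4² = -7.653206250 eV
Energy at n = 7: E_7 = -13.6057 × 3² / 7² = -2.499006122 eV

The excitation energy is the difference:
ΔE = E_7 - E_4
ΔE = -2.499006122 - (-7.653206250)
ΔE = 5.154200 eV

Since this is positive, energy must be absorbed (photon absorption).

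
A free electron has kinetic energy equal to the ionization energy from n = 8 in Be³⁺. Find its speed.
1.094e+06 m/s (or 0.364868% of c)

The binding energy at n = 8 for Be³⁺ is:
E_8 = -13.6057 × 4²/8² = -3.40142500 eV
|E_8| = 3.40142500 eV

Convert to Joules:
KE = 3.40142500 eV × (1.602177 × 10⁻¹⁹ J/eV) = 5.44968e-19 J

Using KE = ½mv²:
v = √(2·KE/m_e)
v = √(2 × 5.44968e-19 J / 9.10938 × 10⁻³¹ kg)
v = 1.094e+06 m/s

This is approximately 0.364868% the speed of light.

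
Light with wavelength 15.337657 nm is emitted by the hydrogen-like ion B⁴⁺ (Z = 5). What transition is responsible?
n = 9 → n = 2

First, find the photon energy from the wavelength (hc = 1239.84 eV·nm):
E = hc/λ = 1239.84 eV·nm / 15.337657 nm = 80.836336 eV

The energy levels of B⁴⁺ satisfy E_n = -13.6057 × 5² / n² eV, so an emission n_i → n_f releases
ΔE = 13.6057 × 5² × (1/n_f² − 1/n_i²) eV.

Setting ΔE equal to the photon energy:
1/n_f² − 1/n_i² = 80.836336 / (13.6057 × 5²) = 0.23765432

Since 1/n_i² must be positive, we need 1/n_f² > 0.23765432, i.e. n_f ≤ 2. For each allowed n_f, solve n_i = (1/n_f² − 0.23765432)^(−1/2) and check whether it is a whole number:
  n_f = 1: 1/n_i² = 1.00000000 − 0.23765432 = 0.76234568 → n_i = 1.145  (not an integer) ✗
  n_f = 2: 1/n_i² = 0.25000000 − 0.23765432 = 0.01234568 → n_i = 9.000  → integer, n_i = 9 ✓

Only n_f = 2 gives an integer upper level, n_i = 9.

The transition is from n = 9 to n = 2 (emission).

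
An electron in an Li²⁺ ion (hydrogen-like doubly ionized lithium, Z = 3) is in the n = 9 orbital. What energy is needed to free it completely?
1.512 eV

The ionization energy is the energy needed to remove the electron completely (n → ∞).

For a hydrogen-like ion with Z = 3, E_n = -13.6057 Z² / n² eV.

At n = 9: E_9 = -13.6057 × 3² / 9² = -1.511744 eV
At n = ∞: E_∞ = 0 eV

Ionization energy = E_∞ - E_9 = 0 - (-1.511744) = 1.511744 eV
Ionization energy ≈ 1.512 eV

This is also called the binding energy of the electron in state n = 9.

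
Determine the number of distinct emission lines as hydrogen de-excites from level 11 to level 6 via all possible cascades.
15

The electron can occupy levels n = 6, 7, ..., 11 during de-excitation — that is m = 11 - 6 + 1 = 6 distinct levels.

The number of distinct spectral lines equals the number of ways to choose 2 of these m levels (each pair gives one possible emission transition):

Number of lines = m(m-1)/2 = 6×5/2 = 15

These correspond to all possible transitions between the 6 levels:
11 → 10, 11 → 9, 11 → 8, 11 → 7, 11 → 6, 10 → 9, 10 → 8, 10 → 7...

Each transition produces a photon with a unique energy (and thus wavelength). This count does not depend on Z.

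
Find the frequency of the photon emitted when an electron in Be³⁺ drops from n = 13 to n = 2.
1.28479e+16 Hz

First, find the transition energy:
E_13 = -13.6057 × 4² / 13² = -1.2881136 eV
E_2 = -13.6057 × 4² / 2² = -54.4228000 eV
|ΔE| = |E_2 - E_13| = 53.1346864 eV

Convert to Joules: E = 53.1346864 eV × (1.602177 × 10⁻¹⁹ J/eV) = 8.5131172e-18 J

Using E = hf:
f = E/h = 8.5131172e-18 J / (6.62607 × 10⁻³⁴ J·s)
f = 1.28479e+16 Hz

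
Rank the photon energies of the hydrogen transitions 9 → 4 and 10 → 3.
10 → 3

Calculate the energy for each transition:

Transition 9 → 4:
ΔE₁ = |E_4 - E_9| = |-13.6057/4² - (-13.6057/9²)|
ΔE₁ = |-0.85035625000 - (-0.16797160494)| = 0.68238465 eV

Transition 10 → 3:
ΔE₂ = |E_3 - E_10| = |-13.6057/3² - (-13.6057/10²)|
ΔE₂ = |-1.51174444444 - (-0.13605700000)| = 1.37568744 eV

Since 1.37568744 eV > 0.68238465 eV, the transition 10 → 3 emits the more energetic photon.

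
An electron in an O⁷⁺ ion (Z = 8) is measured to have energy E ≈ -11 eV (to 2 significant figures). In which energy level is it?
n = 9

The exact energy levels follow E_n = -13.6057 Z² / n² eV with Z = 8.

The measured value (-11 eV) is reported to only 2 significant figures, so we must test candidate n values and see which one matches to that precision.

Candidate energies:
  n = 7:  E = -13.6057 × 8² / 7² = -17.77071 eV
  n = 8:  E = -13.6057 × 8² / 8² = -13.60570 eV
  n = 9:  E = -13.6057 × 8² / 9² = -10.75018 eV  ← matches
  n = 10:  E = -13.6057 × 8² / 10² = -8.70765 eV
  n = 11:  E = -13.6057 × 8² / 11² = -7.19640 eV

Checking against the measurement of -11 eV (2 sig figs), only n = 9 agrees:
E_9 = -10.75018 eV, which rounds to -11 eV ✓

Therefore n = 9.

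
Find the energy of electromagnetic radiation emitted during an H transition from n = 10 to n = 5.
0.408 eV

The energy levels are E_n = -13.6057 eV / n².

Energy at n = 10: E_10 = -13.6057 / 10² = -0.136057 eV
Energy at n = 5: E_5 = -13.6057 / 5² = -0.544228 eV

For emission (electron falling to lower state), the photon energy is:
E_photon = E_10 - E_5 = |-0.136057 - (-0.544228)|
E_photon = 0.408 eV

This energy is carried away by the emitted photon.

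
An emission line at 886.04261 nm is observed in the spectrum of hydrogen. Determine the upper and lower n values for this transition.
n = 11 → n = 3

First, find the photon energy from the wavelength (hc = 1239.84 eV·nm):
E = hc/λ = 1239.84 eV·nm / 886.04261 nm = 1.3993006 eV

The energy levels of hydrogen satisfy E_n = -13.6057 / n² eV, so an emission n_i → n_f releases
ΔE = 13.6057 × (1/n_f² − 1/n_i²) eV.

Setting ΔE equal to the photon energy:
1/n_f² − 1/n_i² = 1.3993006 / 13.6057 = 0.10284665

Since 1/n_i² must be positive, we need 1/n_f² > 0.10284665, i.e. n_f ≤ 3. For each allowed n_f, solve n_i = (1/n_f² − 0.10284665)^(−1/2) and check whether it is a whole number:
  n_f = 1: 1/n_i² = 1.00000000 − 0.10284665 = 0.89715335 → n_i = 1.056  (not an integer) ✗
  n_f = 2: 1/n_i² = 0.25000000 − 0.10284665 = 0.14715335 → n_i = 2.607  (not an integer) ✗
  n_f = 3: 1/n_i² = 0.11111111 − 0.10284665 = 0.00826446 → n_i = 11.000  → integer, n_i = 11 ✓

Only n_f = 3 gives an integer upper level, n_i = 11.

The transition is from n = 11 to n = 3 (emission).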